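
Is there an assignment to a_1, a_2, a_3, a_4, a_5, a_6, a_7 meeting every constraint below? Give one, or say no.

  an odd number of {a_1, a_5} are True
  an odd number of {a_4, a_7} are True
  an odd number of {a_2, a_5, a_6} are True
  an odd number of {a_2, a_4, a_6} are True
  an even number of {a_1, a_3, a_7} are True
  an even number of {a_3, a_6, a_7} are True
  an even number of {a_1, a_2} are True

a_1 = False, a_2 = False, a_3 = False, a_4 = True, a_5 = True, a_6 = False, a_7 = False

{a_1, a_5}: 1 true → odd ✓
{a_4, a_7}: 1 true → odd ✓
{a_2, a_5, a_6}: 1 true → odd ✓
{a_2, a_4, a_6}: 1 true → odd ✓
{a_1, a_3, a_7}: 0 true → even ✓
{a_3, a_6, a_7}: 0 true → even ✓
{a_1, a_2}: 0 true → even ✓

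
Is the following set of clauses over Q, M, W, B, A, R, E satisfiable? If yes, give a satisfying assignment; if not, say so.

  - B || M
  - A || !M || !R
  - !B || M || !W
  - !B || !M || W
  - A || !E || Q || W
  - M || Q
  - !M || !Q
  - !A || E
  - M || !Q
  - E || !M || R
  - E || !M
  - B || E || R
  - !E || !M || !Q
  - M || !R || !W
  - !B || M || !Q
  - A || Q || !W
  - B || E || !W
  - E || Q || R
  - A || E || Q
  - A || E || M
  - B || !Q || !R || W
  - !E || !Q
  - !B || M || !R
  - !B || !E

Q=F, M=T, W=T, B=F, A=T, R=F, E=T

Try Q = True:
  (!M || !Q) forces M = False.
  clause (M || !Q) is falsified — backtrack.
So Q = False.
  then (M || Q) forces M = True.
  then (E || !M) forces E = True.
  then (!B || !E) forces B = False.
Set W = True.
  then (A || Q || !W) forces A = True.
Set R = False.
All clauses satisfied.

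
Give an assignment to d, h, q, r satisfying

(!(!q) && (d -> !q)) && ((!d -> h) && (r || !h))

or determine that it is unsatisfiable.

d: False, h: True, q: True, r: True

  !(!q) && (d -> !q) = True
    !(!q) = True
      !q = False
    d -> !q = True
      !q = False
  (!d -> h) && (r || !h) = True
    !d -> h = True
      !d = True
    r || !h = True
      !h = False
Both conjuncts True, so the formula holds.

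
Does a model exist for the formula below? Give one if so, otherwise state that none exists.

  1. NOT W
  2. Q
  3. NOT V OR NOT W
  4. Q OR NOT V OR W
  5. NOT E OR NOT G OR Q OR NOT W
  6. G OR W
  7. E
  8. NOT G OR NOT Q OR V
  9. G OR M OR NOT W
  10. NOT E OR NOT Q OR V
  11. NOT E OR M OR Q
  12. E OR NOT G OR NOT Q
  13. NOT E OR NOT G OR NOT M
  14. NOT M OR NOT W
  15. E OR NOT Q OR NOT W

W = False, V = True, G = True, M = False, E = True, Q = True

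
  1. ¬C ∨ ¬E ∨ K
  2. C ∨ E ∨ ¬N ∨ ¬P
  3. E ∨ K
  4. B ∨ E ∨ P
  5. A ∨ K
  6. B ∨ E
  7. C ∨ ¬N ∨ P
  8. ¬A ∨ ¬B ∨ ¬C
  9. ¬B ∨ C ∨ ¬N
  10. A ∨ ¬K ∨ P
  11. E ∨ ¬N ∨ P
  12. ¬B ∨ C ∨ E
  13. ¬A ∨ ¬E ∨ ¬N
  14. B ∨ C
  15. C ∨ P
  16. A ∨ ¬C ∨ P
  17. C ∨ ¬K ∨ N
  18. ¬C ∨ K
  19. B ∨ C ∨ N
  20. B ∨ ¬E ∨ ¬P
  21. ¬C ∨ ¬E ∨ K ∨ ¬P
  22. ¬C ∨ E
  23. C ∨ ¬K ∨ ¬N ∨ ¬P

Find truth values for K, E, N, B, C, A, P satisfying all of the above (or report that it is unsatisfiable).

Set K = False.
  then (E ∨ K) forces E = True.
  then (A ∨ K) forces A = True.
  then (¬A ∨ ¬E ∨ ¬N) forces N = False.
  then (¬C ∨ K) forces C = False.
  then (B ∨ C ∨ N) forces B = True.
  then (C ∨ P) forces P = True.
All clauses satisfied.

K = False; E = True; N = False; B = True; C = False; A = True; P = True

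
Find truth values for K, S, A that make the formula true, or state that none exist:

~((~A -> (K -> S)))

K=T; S=F; A=F

  ~((~A -> (K -> S))) = True
    ~A -> (K -> S) = False
      ~A = True
      K -> S = False
The formula evaluates to True.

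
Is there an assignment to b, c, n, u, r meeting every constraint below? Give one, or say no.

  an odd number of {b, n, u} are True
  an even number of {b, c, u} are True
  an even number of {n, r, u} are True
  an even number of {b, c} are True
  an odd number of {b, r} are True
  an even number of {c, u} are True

b = False, c = False, n = True, u = False, r = True

{b, n, u}: 1 true → odd ✓
{b, c, u}: 0 true → even ✓
{n, r, u}: 2 true → even ✓
{b, c}: 0 true → even ✓
{b, r}: 1 true → odd ✓
{c, u}: 0 true → even ✓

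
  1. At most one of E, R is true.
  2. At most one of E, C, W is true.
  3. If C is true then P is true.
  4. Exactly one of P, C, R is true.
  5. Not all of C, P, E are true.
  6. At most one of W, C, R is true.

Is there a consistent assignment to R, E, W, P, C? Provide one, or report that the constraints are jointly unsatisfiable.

R = False; E = False; W = True; P = True; C = False

  (1) {E, R}: 0 true — at most one ✓
  (2) {E, C, W}: 1 true — at most one ✓
  (3) C=F ⇒ P: vacuous ✓
  (4) {P, C, R}: 1 true — exactly one ✓
  (5) {C, P, E}: 1/3 true — not all ✓
  (6) {W, C, R}: 1 true — at most one ✓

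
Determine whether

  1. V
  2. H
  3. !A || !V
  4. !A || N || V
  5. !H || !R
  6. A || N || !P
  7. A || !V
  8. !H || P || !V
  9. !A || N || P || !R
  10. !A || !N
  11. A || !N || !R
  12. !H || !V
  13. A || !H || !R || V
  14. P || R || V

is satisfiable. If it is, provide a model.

Unsatisfiable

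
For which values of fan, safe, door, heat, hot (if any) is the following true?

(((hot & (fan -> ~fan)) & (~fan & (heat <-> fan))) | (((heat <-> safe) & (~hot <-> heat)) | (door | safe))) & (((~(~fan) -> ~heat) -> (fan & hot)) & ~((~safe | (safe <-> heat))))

fan=T, safe=T, door=T, heat=F, hot=T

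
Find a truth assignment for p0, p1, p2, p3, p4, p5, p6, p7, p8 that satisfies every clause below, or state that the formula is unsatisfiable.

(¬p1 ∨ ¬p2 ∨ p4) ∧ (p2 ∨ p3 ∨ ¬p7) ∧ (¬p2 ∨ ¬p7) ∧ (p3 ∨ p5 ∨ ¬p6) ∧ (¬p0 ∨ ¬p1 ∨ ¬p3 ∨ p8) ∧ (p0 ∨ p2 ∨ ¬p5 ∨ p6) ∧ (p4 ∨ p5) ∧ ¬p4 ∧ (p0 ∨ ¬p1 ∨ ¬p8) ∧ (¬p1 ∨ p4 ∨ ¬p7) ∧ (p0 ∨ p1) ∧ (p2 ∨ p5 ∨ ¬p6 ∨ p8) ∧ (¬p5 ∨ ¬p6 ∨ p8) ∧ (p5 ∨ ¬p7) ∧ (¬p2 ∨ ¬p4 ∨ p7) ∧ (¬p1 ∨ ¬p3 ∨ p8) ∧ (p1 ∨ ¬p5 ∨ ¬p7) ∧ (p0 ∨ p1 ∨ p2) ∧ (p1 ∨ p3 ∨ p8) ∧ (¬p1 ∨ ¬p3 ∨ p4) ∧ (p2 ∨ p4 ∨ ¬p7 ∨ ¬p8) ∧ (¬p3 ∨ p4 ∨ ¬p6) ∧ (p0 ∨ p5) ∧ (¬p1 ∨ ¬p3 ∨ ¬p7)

Unit clause (¬p4) forces p4 = False.
In (p4 ∨ p5) only p5 is left, so p5 = True.
Try p0 = False:
  (p0 ∨ p1) forces p1 = True.
  (¬p1 ∨ ¬p2 ∨ p4) forces p2 = False.
  (p0 ∨ p2 ∨ ¬p5 ∨ p6) forces p6 = True.
  (p0 ∨ ¬p1 ∨ ¬p8) forces p8 = False.
  clause (¬p5 ∨ ¬p6 ∨ p8) is falsified — backtrack.
So p0 = True.
Set p1 = True.
  then (¬p1 ∨ ¬p2 ∨ p4) forces p2 = False.
  then (¬p1 ∨ p4 ∨ ¬p7) forces p7 = False.
  then (¬p1 ∨ ¬p3 ∨ p4) forces p3 = False.
Set p6 = False.
Set p8 = True.
All clauses satisfied.

p0 = True, p1 = True, p2 = False, p3 = False, p4 = False, p5 = True, p6 = False, p7 = False, p8 = True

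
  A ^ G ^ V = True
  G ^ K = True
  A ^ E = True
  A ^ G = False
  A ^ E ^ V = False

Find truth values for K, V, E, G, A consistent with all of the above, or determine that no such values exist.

K = True, V = True, E = True, G = False, A = False

A ^ G ^ V = F ^ F ^ T = True ✓
G ^ K = F ^ T = True ✓
A ^ E = F ^ T = True ✓
A ^ G = F ^ F = False ✓
A ^ E ^ V = F ^ T ^ T = False ✓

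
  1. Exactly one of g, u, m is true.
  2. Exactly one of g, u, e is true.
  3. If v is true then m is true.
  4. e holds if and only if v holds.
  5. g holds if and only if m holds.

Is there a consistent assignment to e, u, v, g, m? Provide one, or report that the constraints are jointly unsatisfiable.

e: False, u: True, v: False, g: False, m: False

  (1) {g, u, m}: 1 true — exactly one ✓
  (2) {g, u, e}: 1 true — exactly one ✓
  (3) v=F ⇒ m: vacuous ✓
  (4) e=F, v=F — same ✓
  (5) g=F, m=F — same ✓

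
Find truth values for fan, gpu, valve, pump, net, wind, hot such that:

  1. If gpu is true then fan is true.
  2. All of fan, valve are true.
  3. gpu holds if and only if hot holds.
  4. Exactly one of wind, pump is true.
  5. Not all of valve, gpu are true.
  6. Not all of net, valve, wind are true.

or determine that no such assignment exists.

fan = True; gpu = False; valve = True; pump = True; net = False; wind = False; hot = False

  (1) gpu=F ⇒ fan: vacuous ✓
  (2) {fan, valve}: all 2 true ✓
  (3) gpu=F, hot=F — same ✓
  (4) {wind, pump}: 1 true — exactly one ✓
  (5) {valve, gpu}: 1/2 true — not all ✓
  (6) {net, valve, wind}: 1/3 true — not all ✓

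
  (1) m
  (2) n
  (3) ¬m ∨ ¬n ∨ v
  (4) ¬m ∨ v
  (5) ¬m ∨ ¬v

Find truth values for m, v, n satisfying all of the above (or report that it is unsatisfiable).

Case m = True:
  (n) forces n = True.
  (¬m ∨ ¬n ∨ v) forces v = True.
  Clause (¬m ∨ ¬v) is falsified — contradiction.
Case m = False:
  Clause (m) is falsified — contradiction.
Both cases fail, so the formula is unsatisfiable.

Unsatisfiable — no assignment works.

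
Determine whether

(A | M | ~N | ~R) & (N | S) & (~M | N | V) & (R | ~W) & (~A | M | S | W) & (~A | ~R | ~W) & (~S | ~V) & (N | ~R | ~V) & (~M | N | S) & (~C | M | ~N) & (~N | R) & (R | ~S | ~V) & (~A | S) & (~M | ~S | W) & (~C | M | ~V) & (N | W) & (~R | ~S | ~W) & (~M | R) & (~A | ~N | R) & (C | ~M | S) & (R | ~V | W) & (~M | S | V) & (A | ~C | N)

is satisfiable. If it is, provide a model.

Set V = False.
Try N = False:
  (N | S) forces S = True.
  (~M | N | V) forces M = False.
  (N | W) forces W = True.
  (R | ~W) forces R = True.
  clause (~R | ~S | ~W) is falsified — backtrack.
So N = True.
  then (~N | R) forces R = True.
Try A = False:
  (A | M | ~N | ~R) forces M = True.
  (~M | S | V) forces S = True.
  (~M | ~S | W) forces W = True.
  clause (~R | ~S | ~W) is falsified — backtrack.
So A = True.
  then (~A | ~R | ~W) forces W = False.
  then (~A | S) forces S = True.
  then (~M | ~S | W) forces M = False.
  then (~C | M | ~N) forces C = False.
All clauses satisfied.

V=F, N=T, A=T, W=F, S=T, R=T, C=F, M=F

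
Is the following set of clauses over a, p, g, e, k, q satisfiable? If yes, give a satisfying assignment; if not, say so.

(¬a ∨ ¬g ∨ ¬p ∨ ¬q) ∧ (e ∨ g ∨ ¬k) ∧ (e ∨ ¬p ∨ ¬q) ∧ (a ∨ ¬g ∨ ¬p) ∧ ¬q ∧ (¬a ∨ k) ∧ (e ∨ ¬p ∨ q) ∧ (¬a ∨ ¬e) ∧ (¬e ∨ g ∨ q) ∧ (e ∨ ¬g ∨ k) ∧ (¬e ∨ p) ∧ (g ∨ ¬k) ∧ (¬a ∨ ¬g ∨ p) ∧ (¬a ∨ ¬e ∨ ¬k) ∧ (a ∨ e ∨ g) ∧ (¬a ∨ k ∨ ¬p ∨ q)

a: False, p: False, g: True, e: False, k: True, q: False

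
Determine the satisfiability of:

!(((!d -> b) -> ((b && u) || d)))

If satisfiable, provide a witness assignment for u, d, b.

u: False; d: False; b: True

  !(((!d -> b) -> ((b && u) || d))) = True
    (!d -> b) -> ((b && u) || d) = False
      !d -> b = True
        !d = True
      (b && u) || d = False
        b && u = False
The formula evaluates to True.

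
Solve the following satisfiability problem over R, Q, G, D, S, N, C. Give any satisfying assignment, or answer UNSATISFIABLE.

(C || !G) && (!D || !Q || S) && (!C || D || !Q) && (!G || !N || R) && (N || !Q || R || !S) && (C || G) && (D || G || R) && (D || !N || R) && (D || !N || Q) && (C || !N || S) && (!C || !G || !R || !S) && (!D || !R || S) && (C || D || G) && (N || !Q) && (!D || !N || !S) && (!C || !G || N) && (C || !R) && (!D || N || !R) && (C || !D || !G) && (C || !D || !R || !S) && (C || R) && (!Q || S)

Set R = False.
  then (C || R) forces C = True.
Try Q = True:
  (!C || D || !Q) forces D = True.
  (!D || !Q || S) forces S = True.
  (N || !Q || R || !S) forces N = True.
  clause (!D || !N || !S) is falsified — backtrack.
So Q = False.
Try G = True:
  (!G || !N || R) forces N = False.
  clause (!C || !G || N) is falsified — backtrack.
So G = False.
  then (D || G || R) forces D = True.
Set S = False.
Set N = False.
All clauses satisfied.

R = False, Q = False, G = False, D = True, S = False, N = False, C = True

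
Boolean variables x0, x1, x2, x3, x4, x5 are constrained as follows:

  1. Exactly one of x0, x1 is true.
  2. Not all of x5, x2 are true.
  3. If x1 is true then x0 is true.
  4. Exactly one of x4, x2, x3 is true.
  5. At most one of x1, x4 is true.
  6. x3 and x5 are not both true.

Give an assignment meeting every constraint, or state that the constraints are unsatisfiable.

x0: True, x1: False, x2: False, x3: True, x4: False, x5: False

  (1) {x0, x1}: 1 true — exactly one ✓
  (2) {x5, x2}: 0/2 true — not all ✓
  (3) x1=F ⇒ x0: vacuous ✓
  (4) {x4, x2, x3}: 1 true — exactly one ✓
  (5) {x1, x4}: 0 true — at most one ✓
  (6) x3=T, x5=F — not both ✓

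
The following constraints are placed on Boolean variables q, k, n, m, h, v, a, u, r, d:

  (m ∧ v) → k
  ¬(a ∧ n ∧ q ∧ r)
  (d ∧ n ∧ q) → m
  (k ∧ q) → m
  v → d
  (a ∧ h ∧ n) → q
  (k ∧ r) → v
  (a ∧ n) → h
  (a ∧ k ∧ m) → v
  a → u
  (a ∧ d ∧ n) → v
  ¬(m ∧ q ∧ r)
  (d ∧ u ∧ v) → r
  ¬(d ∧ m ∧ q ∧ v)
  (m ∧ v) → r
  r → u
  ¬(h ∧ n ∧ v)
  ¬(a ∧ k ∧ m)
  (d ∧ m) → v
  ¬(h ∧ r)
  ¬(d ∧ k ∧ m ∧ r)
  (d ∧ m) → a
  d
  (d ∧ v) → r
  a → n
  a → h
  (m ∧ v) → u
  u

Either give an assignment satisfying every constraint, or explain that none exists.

q = False, k = True, n = True, m = False, h = False, v = True, a = False, u = True, r = True, d = True

Unit clause (u) forces u = True.
Unit clause (d) forces d = True.
Set q = False.
Set k = True.
Set n = True.
Set m = False.
Set h = False.
  then (¬a ∨ h) forces a = False.
Set v = True.
  then (¬d ∨ r ∨ ¬v) forces r = True.
All clauses satisfied.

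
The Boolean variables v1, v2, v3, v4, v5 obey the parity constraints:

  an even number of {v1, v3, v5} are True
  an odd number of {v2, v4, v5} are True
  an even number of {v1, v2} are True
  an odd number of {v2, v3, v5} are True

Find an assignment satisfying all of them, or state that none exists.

Adding constraints 1, 3, 4 mod 2: every variable appears an even number of times on the left, so the left side is 0.
But the right sides sum to 1 (mod 2). 0 ≠ 1 — the system is inconsistent.

Unsatisfiable — no assignment works.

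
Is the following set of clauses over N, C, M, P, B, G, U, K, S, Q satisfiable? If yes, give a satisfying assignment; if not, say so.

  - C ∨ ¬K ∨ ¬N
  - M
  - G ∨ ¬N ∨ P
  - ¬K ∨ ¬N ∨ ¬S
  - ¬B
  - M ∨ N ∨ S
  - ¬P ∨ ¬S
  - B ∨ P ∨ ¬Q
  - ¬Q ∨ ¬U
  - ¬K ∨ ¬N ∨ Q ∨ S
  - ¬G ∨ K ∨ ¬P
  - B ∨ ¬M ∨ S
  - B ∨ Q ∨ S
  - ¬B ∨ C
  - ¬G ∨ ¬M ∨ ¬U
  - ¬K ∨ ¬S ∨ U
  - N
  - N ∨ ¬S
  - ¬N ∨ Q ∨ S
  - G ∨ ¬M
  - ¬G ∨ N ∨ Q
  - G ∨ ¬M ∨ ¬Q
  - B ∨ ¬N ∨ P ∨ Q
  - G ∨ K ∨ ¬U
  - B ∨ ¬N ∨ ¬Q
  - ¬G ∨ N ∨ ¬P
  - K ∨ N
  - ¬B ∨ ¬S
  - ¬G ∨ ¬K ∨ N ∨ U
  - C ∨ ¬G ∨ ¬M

Case M = True:
  (¬B) forces B = False.
  (B ∨ ¬M ∨ S) forces S = True.
  (¬P ∨ ¬S) forces P = False.
  (B ∨ P ∨ ¬Q) forces Q = False.
  (N) forces N = True.
  Clause (B ∨ ¬N ∨ P ∨ Q) is falsified — contradiction.
Case M = False:
  Clause (M) is falsified — contradiction.
Both cases fail, so the formula is unsatisfiable.

No satisfying assignment exists.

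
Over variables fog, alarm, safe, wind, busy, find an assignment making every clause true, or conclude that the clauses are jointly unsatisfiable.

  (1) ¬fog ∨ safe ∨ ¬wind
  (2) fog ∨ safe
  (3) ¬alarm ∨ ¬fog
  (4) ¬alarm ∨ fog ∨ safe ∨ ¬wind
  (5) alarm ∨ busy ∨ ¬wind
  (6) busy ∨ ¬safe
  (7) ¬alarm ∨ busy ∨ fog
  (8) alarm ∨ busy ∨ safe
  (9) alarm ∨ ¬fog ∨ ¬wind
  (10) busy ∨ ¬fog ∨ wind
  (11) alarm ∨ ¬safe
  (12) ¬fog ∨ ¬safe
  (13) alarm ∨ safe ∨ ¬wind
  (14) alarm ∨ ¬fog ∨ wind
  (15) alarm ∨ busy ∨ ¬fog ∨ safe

fog = False, alarm = True, safe = True, wind = True, busy = True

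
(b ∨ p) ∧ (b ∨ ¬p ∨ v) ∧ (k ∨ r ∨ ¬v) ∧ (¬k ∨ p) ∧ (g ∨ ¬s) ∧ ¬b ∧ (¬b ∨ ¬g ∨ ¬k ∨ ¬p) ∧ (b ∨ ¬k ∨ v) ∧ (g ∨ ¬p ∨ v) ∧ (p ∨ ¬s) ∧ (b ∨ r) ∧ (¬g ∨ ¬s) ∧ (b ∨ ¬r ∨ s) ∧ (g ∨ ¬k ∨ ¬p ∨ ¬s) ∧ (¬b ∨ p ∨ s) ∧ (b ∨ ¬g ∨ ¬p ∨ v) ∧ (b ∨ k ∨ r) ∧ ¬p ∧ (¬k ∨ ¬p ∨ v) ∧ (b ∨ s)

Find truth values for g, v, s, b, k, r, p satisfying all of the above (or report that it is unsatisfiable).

Case b = True:
  Clause (¬b) is falsified — contradiction.
Case b = False:
  (b ∨ p) forces p = True.
  Clause (¬p) is falsified — contradiction.
Both cases fail, so the formula is unsatisfiable.

Unsatisfiable — no assignment works.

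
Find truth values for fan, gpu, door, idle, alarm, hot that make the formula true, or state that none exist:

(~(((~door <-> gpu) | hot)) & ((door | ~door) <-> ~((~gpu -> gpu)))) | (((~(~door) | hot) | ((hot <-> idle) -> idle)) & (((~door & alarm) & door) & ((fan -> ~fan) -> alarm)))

fan=F, gpu=F, door=F, idle=F, alarm=T, hot=F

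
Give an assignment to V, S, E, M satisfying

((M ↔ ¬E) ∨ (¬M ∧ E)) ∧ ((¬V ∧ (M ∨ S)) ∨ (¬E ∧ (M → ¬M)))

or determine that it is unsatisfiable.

V=F; S=F; E=F; M=T

  (M ↔ ¬E) ∨ (¬M ∧ E) = True
    M ↔ ¬E = True
      ¬E = True
    ¬M ∧ E = False
      ¬M = False
  (¬V ∧ (M ∨ S)) ∨ (¬E ∧ (M → ¬M)) = True
    ¬V ∧ (M ∨ S) = True
      ¬V = True
      M ∨ S = True
    ¬E ∧ (M → ¬M) = False
      ¬E = True
      M → ¬M = False
        ¬M = False
Both conjuncts True, so the formula holds.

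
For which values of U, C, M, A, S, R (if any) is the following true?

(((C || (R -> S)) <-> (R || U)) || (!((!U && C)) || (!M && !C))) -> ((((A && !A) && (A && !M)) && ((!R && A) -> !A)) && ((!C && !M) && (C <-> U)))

U: False, C: True, M: True, A: False, S: False, R: False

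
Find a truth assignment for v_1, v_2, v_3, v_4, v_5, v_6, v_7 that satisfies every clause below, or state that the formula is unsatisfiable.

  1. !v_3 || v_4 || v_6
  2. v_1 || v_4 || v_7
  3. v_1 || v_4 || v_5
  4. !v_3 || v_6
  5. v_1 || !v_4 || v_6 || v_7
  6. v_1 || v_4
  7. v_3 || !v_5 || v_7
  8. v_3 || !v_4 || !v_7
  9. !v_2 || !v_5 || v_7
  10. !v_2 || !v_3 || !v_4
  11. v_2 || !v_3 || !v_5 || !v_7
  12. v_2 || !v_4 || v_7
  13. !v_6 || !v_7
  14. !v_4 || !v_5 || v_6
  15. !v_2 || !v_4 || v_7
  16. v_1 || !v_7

Try v_1 = False:
  (v_1 || v_4) forces v_4 = True.
  (v_1 || !v_7) forces v_7 = False.
  (v_1 || !v_4 || v_6 || v_7) forces v_6 = True.
  (v_2 || !v_4 || v_7) forces v_2 = True.
  clause (!v_2 || !v_4 || v_7) is falsified — backtrack.
So v_1 = True.
Set v_2 = False.
Set v_3 = True.
  then (!v_3 || v_6) forces v_6 = True.
  then (!v_6 || !v_7) forces v_7 = False.
  then (v_2 || !v_4 || v_7) forces v_4 = False.
Set v_5 = True.
All clauses satisfied.

v_1 = True, v_2 = False, v_3 = True, v_4 = False, v_5 = True, v_6 = True, v_7 = False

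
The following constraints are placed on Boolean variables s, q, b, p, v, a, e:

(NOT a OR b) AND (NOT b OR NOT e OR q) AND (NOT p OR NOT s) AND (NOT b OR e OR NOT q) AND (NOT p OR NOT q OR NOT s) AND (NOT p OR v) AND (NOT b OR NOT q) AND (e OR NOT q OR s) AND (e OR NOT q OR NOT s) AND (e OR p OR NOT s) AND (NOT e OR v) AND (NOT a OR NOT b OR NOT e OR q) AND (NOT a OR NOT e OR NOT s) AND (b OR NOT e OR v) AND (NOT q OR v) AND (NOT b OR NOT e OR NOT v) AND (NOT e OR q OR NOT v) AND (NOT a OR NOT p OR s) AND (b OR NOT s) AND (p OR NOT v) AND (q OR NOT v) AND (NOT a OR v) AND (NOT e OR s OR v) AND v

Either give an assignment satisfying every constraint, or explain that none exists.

s: False, q: True, b: False, p: True, v: True, a: False, e: True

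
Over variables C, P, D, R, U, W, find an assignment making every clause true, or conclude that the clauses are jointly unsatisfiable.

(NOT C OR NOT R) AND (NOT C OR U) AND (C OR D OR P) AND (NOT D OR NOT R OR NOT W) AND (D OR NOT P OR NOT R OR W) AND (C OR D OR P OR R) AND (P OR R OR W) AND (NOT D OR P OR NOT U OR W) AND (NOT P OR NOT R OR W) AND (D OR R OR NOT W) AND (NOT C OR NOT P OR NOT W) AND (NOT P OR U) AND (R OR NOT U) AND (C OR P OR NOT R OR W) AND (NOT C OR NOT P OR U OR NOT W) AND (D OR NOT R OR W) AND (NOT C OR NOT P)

C = False; P = True; D = False; R = True; U = True; W = True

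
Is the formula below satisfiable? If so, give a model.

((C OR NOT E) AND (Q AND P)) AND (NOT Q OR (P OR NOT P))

P = True, Q = True, C = False, E = False

  (C OR NOT E) AND (Q AND P) = True
    C OR NOT E = True
      NOT E = True
    Q AND P = True
  NOT Q OR (P OR NOT P) = True
    NOT Q = False
    P OR NOT P = True
      NOT P = False
Both conjuncts True, so the formula holds.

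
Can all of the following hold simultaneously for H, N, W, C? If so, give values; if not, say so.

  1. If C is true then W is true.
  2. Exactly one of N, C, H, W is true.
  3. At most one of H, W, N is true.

H = True, N = False, W = False, C = False

  (1) C=F ⇒ W: vacuous ✓
  (2) {N, C, H, W}: 1 true — exactly one ✓
  (3) {H, W, N}: 1 true — at most one ✓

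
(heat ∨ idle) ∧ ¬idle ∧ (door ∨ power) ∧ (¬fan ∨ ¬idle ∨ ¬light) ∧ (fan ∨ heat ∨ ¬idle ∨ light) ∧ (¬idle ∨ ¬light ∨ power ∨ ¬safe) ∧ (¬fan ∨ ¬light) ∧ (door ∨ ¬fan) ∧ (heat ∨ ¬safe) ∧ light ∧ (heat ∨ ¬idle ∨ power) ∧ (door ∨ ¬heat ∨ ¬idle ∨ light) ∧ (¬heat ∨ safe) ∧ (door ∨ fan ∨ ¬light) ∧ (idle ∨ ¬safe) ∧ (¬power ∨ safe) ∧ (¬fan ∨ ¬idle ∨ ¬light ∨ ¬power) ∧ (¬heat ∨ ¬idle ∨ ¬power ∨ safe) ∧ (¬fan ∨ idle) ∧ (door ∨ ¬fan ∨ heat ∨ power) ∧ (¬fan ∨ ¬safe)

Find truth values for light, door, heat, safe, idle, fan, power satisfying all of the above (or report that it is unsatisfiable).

Unsatisfiable

Case safe = True:
  (¬idle) forces idle = False.
  Clause (idle ∨ ¬safe) is falsified — contradiction.
Case safe = False:
  (¬idle) forces idle = False.
  (heat ∨ idle) forces heat = True.
  Clause (¬heat ∨ safe) is falsified — contradiction.
Both cases fail, so the formula is unsatisfiable.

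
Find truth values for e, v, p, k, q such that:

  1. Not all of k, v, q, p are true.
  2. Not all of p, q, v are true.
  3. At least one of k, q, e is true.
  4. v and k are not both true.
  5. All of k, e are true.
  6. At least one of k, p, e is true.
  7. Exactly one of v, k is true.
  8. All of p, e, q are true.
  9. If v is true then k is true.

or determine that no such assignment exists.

e: True, v: False, p: True, k: True, q: True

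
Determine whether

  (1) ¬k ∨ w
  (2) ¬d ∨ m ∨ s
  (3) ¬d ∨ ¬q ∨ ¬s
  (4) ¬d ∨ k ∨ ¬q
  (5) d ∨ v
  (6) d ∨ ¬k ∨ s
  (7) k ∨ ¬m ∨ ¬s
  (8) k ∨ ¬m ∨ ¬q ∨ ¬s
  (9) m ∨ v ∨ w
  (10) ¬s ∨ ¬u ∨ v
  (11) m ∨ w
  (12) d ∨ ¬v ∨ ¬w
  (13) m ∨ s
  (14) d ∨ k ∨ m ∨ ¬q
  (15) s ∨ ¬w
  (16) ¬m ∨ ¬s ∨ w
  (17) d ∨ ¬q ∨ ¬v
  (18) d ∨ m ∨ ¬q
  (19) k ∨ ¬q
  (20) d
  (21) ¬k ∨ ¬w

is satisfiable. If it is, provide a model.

v=F; u=T; w=F; q=F; s=F; m=T; d=T; k=F

Unit clause (d) forces d = True.
Set v = False.
Set u = True.
  then (¬s ∨ ¬u ∨ v) forces s = False.
  then (m ∨ s) forces m = True.
  then (s ∨ ¬w) forces w = False.
  then (¬k ∨ w) forces k = False.
  then (¬d ∨ k ∨ ¬q) forces q = False.
All clauses satisfied.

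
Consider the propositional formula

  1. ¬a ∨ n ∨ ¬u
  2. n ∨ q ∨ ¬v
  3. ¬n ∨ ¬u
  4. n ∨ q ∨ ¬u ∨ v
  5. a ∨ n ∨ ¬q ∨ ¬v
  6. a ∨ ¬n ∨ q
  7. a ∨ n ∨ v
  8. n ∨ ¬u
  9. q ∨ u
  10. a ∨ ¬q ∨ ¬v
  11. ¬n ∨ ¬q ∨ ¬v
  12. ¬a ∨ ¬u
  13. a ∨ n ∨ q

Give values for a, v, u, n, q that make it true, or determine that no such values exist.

Set a = True.
  then (¬a ∨ ¬u) forces u = False.
  then (q ∨ u) forces q = True.
Set v = False.
Set n = True.
All clauses satisfied.

a = True; v = False; u = False; n = True; q = True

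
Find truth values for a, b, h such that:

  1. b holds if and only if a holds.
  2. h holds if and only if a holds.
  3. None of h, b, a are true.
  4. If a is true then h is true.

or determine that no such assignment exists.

a = False, b = False, h = False

  (1) b=F, a=F — same ✓
  (2) h=F, a=F — same ✓
  (3) {h, b, a}: 0 true — none ✓
  (4) a=F ⇒ h: vacuous ✓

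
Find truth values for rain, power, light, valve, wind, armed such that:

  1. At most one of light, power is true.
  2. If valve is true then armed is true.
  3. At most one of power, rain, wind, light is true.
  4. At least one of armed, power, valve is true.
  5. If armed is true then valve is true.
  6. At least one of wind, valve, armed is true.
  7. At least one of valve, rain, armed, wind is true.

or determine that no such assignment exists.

rain: False; power: True; light: False; valve: True; wind: False; armed: True

  (1) {light, power}: 1 true — at most one ✓
  (2) valve=T ⇒ armed: T ✓
  (3) {power, rain, wind, light}: 1 true — at most one ✓
  (4) {armed, power, valve}: 3 true — at least one ✓
  (5) armed=T ⇒ valve: T ✓
  (6) {wind, valve, armed}: 2 true — at least one ✓
  (7) {valve, rain, armed, wind}: 2 true — at least one ✓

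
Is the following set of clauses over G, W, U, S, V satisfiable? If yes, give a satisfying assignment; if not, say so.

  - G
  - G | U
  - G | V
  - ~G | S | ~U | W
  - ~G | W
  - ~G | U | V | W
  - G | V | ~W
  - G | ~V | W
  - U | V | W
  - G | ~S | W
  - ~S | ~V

G=T, W=T, U=T, S=F, V=F

Unit clause (G) forces G = True.
In (~G | W) only W is left, so W = True.
Set U = True.
Set S = False.
Set V = False.
All clauses satisfied.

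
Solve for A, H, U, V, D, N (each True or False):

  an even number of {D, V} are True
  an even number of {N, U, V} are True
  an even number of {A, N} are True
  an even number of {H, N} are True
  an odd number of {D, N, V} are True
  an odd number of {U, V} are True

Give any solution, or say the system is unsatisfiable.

A = True, H = True, U = True, V = False, D = False, N = True

{D, V}: 0 true → even ✓
{N, U, V}: 2 true → even ✓
{A, N}: 2 true → even ✓
{H, N}: 2 true → even ✓
{D, N, V}: 1 true → odd ✓
{U, V}: 1 true → odd ✓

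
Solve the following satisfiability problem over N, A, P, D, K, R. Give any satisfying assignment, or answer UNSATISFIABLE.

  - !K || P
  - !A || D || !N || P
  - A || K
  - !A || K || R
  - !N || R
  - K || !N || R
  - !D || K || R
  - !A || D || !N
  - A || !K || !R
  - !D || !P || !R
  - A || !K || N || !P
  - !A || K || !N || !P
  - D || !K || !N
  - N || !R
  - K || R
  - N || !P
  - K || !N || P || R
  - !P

N = True; A = True; P = False; D = True; K = False; R = True

Unit clause (!P) forces P = False.
In (!K || P) only !K is left, so K = False.
In (A || K) only A is left, so A = True.
In (!A || K || R) only R is left, so R = True.
In (N || !R) only N is left, so N = True.
In (!A || D || !N || P) only D is left, so D = True.
All clauses satisfied.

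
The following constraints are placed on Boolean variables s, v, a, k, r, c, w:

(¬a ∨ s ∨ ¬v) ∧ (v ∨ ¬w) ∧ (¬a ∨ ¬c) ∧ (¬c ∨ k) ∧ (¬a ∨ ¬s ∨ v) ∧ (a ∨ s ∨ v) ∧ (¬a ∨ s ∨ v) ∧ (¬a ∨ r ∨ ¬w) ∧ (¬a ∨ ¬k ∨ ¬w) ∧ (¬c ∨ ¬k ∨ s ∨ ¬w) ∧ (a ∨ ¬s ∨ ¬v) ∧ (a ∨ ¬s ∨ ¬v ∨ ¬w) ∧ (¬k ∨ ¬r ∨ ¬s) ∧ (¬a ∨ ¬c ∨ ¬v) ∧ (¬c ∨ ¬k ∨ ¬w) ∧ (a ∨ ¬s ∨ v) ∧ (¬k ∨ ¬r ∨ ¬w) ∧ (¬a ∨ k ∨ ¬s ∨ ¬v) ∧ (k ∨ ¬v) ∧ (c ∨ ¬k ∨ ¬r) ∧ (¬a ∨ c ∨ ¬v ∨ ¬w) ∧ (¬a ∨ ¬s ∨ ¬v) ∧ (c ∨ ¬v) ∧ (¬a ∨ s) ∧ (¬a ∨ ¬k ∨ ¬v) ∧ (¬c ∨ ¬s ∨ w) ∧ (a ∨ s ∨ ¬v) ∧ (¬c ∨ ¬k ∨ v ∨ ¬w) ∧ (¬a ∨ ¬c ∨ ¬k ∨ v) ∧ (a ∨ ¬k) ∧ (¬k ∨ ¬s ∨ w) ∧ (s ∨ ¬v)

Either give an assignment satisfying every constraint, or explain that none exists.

Case s = True:
  If a = True:
    (¬a ∨ ¬c) forces c = False.
    (¬a ∨ ¬s ∨ v) forces v = True.
    clause (¬a ∨ ¬s ∨ ¬v) is falsified.
  If a = False:
    (a ∨ ¬s ∨ ¬v) forces v = False.
    clause (a ∨ ¬s ∨ v) is falsified.
  Every sub-case reaches a contradiction.
Case s = False:
  (¬a ∨ s) forces a = False.
  (a ∨ s ∨ v) forces v = True.
  Clause (a ∨ s ∨ ¬v) is falsified — contradiction.
Both cases fail, so the formula is unsatisfiable.

The formula is unsatisfiable.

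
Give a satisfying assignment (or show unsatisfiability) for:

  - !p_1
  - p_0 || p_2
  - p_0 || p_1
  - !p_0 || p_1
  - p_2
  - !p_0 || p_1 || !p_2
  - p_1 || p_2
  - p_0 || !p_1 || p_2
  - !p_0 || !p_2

Case p_1 = True:
  Clause (!p_1) is falsified — contradiction.
Case p_1 = False:
  (p_0 || p_1) forces p_0 = True.
  Clause (!p_0 || p_1) is falsified — contradiction.
Both cases fail, so the formula is unsatisfiable.

The formula is unsatisfiable.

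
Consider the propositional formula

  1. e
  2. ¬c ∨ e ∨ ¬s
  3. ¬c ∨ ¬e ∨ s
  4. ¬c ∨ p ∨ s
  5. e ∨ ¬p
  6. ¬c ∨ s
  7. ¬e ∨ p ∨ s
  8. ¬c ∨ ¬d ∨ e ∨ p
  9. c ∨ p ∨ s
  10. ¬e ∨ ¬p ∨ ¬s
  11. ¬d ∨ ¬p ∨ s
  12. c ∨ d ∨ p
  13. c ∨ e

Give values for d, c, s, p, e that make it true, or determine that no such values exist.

d = True; c = True; s = True; p = False; e = True

Unit clause (e) forces e = True.
Set d = True.
Set c = True.
  then (¬c ∨ ¬e ∨ s) forces s = True.
  then (¬e ∨ ¬p ∨ ¬s) forces p = False.
All clauses satisfied.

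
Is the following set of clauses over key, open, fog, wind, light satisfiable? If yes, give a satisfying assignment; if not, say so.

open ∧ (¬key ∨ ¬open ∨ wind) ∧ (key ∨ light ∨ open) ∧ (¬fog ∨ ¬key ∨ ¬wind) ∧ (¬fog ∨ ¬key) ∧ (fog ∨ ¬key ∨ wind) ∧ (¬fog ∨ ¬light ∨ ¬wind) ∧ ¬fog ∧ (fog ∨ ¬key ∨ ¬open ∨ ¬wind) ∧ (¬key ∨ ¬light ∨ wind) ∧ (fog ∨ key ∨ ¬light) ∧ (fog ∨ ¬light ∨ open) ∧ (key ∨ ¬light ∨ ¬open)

key = False, open = True, fog = False, wind = False, light = False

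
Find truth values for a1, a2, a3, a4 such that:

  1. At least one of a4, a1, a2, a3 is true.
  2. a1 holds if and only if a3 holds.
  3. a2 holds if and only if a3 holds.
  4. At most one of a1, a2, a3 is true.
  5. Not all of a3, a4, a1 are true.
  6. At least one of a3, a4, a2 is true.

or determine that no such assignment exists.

a1=F, a2=F, a3=F, a4=T

  (1) {a4, a1, a2, a3}: 1 true — at least one ✓
  (2) a1=F, a3=F — same ✓
  (3) a2=F, a3=F — same ✓
  (4) {a1, a2, a3}: 0 true — at most one ✓
  (5) {a3, a4, a1}: 1/3 true — not all ✓
  (6) {a3, a4, a2}: 1 true — at least one ✓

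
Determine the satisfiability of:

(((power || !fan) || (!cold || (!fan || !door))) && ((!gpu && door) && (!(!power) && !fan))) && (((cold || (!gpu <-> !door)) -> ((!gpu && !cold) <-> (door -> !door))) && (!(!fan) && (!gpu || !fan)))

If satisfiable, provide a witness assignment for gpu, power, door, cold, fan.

Case fan = True: the conjunct !fan is False.
Case fan = False: the conjunct !(!fan) becomes !(!False) = False.
Both cases fail — unsatisfiable.

UNSATISFIABLE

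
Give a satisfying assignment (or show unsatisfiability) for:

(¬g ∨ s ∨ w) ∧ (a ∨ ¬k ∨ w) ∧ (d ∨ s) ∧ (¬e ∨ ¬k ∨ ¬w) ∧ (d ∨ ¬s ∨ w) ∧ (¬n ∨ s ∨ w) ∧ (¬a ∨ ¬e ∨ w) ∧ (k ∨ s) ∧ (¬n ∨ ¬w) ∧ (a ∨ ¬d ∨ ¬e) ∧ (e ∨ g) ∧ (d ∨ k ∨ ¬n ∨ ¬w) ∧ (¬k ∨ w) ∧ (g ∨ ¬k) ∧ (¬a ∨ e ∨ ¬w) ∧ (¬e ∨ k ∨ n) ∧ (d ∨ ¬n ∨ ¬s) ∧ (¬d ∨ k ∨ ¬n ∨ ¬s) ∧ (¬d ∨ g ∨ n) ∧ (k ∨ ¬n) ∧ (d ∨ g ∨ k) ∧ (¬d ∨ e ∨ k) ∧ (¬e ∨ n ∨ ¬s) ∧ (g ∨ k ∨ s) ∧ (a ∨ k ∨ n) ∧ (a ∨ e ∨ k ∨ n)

k: True; e: False; w: True; n: False; g: True; d: True; s: False; a: False

Set k = True.
  then (¬k ∨ w) forces w = True.
  then (g ∨ ¬k) forces g = True.
  then (¬e ∨ ¬k ∨ ¬w) forces e = False.
  then (¬n ∨ ¬w) forces n = False.
  then (¬a ∨ e ∨ ¬w) forces a = False.
Set d = True.
Set s = False.
All clauses satisfied.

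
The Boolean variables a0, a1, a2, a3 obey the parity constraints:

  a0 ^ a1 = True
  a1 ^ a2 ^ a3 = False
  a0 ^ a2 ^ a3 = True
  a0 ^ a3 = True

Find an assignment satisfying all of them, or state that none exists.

a0 = True, a1 = False, a2 = False, a3 = False

a0 ^ a1 = T ^ F = True ✓
a1 ^ a2 ^ a3 = F ^ F ^ F = False ✓
a0 ^ a2 ^ a3 = T ^ F ^ F = True ✓
a0 ^ a3 = T ^ F = True ✓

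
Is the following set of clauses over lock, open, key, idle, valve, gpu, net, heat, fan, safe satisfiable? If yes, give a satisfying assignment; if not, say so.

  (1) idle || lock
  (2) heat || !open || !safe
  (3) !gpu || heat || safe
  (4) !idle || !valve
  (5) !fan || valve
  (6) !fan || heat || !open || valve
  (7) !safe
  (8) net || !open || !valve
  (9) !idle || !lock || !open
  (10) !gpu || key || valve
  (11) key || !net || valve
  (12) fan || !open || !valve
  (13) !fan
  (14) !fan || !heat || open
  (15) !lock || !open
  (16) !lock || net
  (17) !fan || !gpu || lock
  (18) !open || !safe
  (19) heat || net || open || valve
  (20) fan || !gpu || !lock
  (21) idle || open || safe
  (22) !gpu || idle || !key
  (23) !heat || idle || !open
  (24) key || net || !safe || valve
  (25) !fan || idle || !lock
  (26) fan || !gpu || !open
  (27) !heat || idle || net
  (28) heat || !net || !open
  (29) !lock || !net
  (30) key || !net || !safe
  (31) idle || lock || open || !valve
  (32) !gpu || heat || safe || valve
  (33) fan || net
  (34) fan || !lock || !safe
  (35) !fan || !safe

Unit clause (!safe) forces safe = False.
Unit clause (!fan) forces fan = False.
In (fan || net) only net is left, so net = True.
In (!lock || !net) only !lock is left, so lock = False.
In (idle || lock) only idle is left, so idle = True.
In (!idle || !valve) only !valve is left, so valve = False.
In (key || !net || valve) only key is left, so key = True.
Set open = False.
Set gpu = True.
  then (!gpu || heat || safe) forces heat = True.
All clauses satisfied.

lock: False; open: False; key: True; idle: True; valve: False; gpu: True; net: True; heat: True; fan: False; safe: False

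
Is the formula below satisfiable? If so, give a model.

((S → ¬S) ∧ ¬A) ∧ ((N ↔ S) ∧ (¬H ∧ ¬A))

H=F, A=F, S=F, N=F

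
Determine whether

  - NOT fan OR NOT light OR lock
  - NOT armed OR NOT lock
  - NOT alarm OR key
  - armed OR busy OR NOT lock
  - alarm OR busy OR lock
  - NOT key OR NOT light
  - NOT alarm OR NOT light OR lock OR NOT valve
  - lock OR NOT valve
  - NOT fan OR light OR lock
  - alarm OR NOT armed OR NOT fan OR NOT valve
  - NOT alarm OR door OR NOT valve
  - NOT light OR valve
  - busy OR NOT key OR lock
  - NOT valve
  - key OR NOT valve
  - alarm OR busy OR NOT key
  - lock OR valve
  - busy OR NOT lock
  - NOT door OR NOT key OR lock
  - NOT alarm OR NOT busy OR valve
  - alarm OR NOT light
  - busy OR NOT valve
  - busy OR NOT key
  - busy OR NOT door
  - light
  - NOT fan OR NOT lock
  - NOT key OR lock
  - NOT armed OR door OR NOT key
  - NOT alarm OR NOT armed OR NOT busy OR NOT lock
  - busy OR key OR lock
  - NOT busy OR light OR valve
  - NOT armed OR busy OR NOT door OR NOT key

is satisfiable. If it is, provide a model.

Case valve = True:
  Clause (NOT valve) is falsified — contradiction.
Case valve = False:
  (NOT light OR valve) forces light = False.
  Clause (light) is falsified — contradiction.
Both cases fail, so the formula is unsatisfiable.

No satisfying assignment exists.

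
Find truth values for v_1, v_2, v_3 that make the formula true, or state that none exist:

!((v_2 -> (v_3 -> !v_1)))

v_1=T; v_2=T; v_3=T

  !((v_2 -> (v_3 -> !v_1))) = True
    v_2 -> (v_3 -> !v_1) = False
      v_3 -> !v_1 = False
        !v_1 = False
The formula evaluates to True.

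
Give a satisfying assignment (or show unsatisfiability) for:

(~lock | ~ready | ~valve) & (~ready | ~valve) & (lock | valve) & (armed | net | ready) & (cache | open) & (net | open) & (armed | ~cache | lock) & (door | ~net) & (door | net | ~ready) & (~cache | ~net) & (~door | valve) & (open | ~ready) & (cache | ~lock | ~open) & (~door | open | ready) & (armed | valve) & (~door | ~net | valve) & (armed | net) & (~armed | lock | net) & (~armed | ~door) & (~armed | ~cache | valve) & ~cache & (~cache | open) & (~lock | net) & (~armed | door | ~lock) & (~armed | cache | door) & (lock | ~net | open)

lock: False, valve: True, ready: False, cache: False, armed: False, net: True, door: True, open: True

Unit clause (~cache) forces cache = False.
In (cache | open) only open is left, so open = True.
In (cache | ~lock | ~open) only ~lock is left, so lock = False.
In (lock | valve) only valve is left, so valve = True.
In (~ready | ~valve) only ~ready is left, so ready = False.
Try armed = True:
  (~armed | lock | net) forces net = True.
  (door | ~net) forces door = True.
  clause (~armed | ~door) is falsified — backtrack.
So armed = False.
  then (armed | net | ready) forces net = True.
  then (door | ~net) forces door = True.
All clauses satisfied.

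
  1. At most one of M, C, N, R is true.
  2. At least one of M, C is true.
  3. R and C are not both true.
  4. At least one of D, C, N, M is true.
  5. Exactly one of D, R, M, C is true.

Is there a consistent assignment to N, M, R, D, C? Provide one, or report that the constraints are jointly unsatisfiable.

N = False, M = False, R = False, D = False, C = True

  (1) {M, C, N, R}: 1 true — at most one ✓
  (2) {M, C}: 1 true — at least one ✓
  (3) R=F, C=T — not both ✓
  (4) {D, C, N, M}: 1 true — at least one ✓
  (5) {D, R, M, C}: 1 true — exactly one ✓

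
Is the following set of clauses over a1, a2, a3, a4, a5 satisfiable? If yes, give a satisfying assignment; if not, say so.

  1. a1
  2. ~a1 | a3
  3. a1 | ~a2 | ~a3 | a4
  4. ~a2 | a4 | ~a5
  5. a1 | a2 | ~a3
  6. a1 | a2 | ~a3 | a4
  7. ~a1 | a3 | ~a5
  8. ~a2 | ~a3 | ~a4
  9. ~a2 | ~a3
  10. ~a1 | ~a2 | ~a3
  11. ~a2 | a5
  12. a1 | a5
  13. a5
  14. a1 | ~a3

a1 = True, a2 = False, a3 = True, a4 = True, a5 = True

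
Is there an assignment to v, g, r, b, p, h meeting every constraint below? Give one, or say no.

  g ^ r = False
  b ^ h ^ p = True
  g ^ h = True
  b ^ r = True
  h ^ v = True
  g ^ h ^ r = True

v=F; g=F; r=F; b=T; p=T; h=T

g ^ r = F ^ F = False ✓
b ^ h ^ p = T ^ T ^ T = True ✓
g ^ h = F ^ T = True ✓
b ^ r = T ^ F = True ✓
h ^ v = T ^ F = True ✓
g ^ h ^ r = F ^ T ^ F = True ✓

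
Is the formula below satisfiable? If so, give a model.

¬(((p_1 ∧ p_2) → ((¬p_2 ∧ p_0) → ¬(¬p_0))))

Case p_0 = True: the formula becomes ¬(((p_1 ∧ p_2) → True)) = False.
Case p_0 = False: the formula becomes ¬(((p_1 ∧ p_2) → True)) = False.
Both cases fail — unsatisfiable.

Unsatisfiable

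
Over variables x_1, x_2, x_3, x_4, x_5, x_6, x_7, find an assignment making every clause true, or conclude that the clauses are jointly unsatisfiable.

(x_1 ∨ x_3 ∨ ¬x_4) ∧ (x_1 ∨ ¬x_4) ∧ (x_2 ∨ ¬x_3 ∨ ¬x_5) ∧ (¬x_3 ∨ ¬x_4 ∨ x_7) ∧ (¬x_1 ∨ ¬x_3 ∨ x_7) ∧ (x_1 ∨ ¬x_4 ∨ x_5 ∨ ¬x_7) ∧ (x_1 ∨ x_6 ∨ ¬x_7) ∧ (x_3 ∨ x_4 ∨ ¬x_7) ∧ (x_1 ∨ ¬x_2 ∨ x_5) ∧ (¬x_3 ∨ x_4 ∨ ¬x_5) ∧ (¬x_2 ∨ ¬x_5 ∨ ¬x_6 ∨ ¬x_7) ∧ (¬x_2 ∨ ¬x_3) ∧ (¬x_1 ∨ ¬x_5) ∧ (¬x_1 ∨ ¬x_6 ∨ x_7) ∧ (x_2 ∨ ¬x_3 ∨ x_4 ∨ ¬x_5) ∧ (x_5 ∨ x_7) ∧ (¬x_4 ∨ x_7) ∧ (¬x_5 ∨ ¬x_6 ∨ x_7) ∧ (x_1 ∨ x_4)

Try x_1 = False:
  (x_1 ∨ ¬x_4) forces x_4 = False.
  clause (x_1 ∨ x_4) is falsified — backtrack.
So x_1 = True.
  then (¬x_1 ∨ ¬x_5) forces x_5 = False.
  then (x_5 ∨ x_7) forces x_7 = True.
Set x_2 = False.
Set x_3 = True.
Set x_4 = True.
Set x_6 = False.
All clauses satisfied.

x_1 = True; x_2 = False; x_3 = True; x_4 = True; x_5 = False; x_6 = False; x_7 = True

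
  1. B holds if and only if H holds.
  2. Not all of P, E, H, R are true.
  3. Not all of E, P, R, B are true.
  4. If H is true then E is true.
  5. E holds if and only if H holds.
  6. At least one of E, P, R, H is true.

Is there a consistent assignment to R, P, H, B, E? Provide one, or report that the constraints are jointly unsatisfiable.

R = False; P = True; H = True; B = True; E = True

  (1) B=T, H=T — same ✓
  (2) {P, E, H, R}: 3/4 true — not all ✓
  (3) {E, P, R, B}: 3/4 true — not all ✓
  (4) H=T ⇒ E: T ✓
  (5) E=T, H=T — same ✓
  (6) {E, P, R, H}: 3 true — at least one ✓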